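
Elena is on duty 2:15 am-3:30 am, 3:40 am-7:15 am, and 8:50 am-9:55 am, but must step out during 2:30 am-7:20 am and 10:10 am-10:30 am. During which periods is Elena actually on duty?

2:15 am–2:30 am, 8:50 am–9:55 am

2:15 am–3:30 am minus B → 2:15 am–2:30 am.
3:40 am–7:15 am: fully covered by B → removed.
8:50 am–9:55 am: no B overlap → unchanged.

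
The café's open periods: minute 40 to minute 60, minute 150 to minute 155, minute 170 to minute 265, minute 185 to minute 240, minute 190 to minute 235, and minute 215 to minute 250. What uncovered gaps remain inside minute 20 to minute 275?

minute 20 to minute 40, minute 60 to minute 150, minute 155 to minute 170, minute 265 to minute 275

The merged coverage is minute 40 to minute 60, minute 150 to minute 155, minute 170 to minute 265.
Uncovered inside minute 20 to minute 275: minute 20 to minute 40, minute 60 to minute 150, minute 155 to minute 170, minute 265 to minute 275.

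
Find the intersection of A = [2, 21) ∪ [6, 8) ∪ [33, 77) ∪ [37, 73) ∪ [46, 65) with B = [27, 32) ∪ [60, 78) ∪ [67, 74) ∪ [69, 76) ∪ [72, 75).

First set merges to [2, 21), [33, 77).
Second set merges to [27, 32), [60, 78).
[2, 21) meets no B interval.
[33, 77) ∩ B → [60, 77).

[60, 77)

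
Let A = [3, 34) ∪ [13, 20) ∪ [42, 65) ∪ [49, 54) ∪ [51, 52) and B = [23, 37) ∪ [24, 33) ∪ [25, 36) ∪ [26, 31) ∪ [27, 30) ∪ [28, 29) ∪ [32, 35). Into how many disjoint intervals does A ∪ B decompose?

2

A, merged: [3, 34), [42, 65).
B, merged: [23, 37).
A ∪ B = [3, 37), [42, 65).
That is 2 disjoint pieces.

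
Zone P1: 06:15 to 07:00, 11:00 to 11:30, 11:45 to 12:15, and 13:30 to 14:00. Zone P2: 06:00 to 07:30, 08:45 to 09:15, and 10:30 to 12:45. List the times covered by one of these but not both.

06:00–06:15, 07:00–07:30, 08:45–09:15, 10:30–11:00, 11:30–11:45, 12:15–12:45, 13:30–14:00

A \ B = 13:30–14:00.
B \ A = 06:00–06:15, 07:00–07:30, 08:45–09:15, 10:30–11:00, 11:30–11:45, 12:15–12:45.
Union of the two gives the symmetric difference.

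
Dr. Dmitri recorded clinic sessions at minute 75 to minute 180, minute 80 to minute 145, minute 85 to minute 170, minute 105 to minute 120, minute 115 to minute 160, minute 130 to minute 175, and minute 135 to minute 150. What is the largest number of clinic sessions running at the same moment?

At minute 135, 6 of the intervals are simultaneously active.
No point has more.

6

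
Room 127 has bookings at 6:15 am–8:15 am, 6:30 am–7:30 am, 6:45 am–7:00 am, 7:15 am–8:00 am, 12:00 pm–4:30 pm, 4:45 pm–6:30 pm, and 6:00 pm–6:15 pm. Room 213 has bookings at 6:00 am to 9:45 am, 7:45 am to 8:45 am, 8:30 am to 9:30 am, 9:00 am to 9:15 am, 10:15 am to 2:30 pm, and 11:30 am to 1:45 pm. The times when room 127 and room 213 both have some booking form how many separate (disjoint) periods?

A, merged: 6:15 am–8:15 am, 12:00 pm–4:30 pm, 4:45 pm–6:30 pm.
B, merged: 6:00 am–9:45 am, 10:15 am–2:30 pm.
A ∩ B = 6:15 am–8:15 am, 12:00 pm–2:30 pm.
That is 2 disjoint pieces.

2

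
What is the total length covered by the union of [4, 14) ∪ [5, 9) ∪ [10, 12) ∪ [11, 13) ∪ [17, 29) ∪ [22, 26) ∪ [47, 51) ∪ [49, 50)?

26

Merged: [4, 14), [17, 29), [47, 51).
Lengths: 10 + 12 + 4 = 26.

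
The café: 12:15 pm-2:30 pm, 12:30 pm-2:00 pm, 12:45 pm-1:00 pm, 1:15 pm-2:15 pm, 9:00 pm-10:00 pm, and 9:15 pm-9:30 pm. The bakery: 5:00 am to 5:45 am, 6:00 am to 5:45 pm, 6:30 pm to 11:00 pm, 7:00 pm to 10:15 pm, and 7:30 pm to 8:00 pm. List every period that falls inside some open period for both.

12:15 pm-2:30 pm, 9:00 pm-10:00 pm

Merge the first list: 12:15 pm-2:30 pm, 9:00 pm-10:00 pm.
Merge the second list: 5:00 am-5:45 am, 6:00 am-5:45 pm, 6:30 pm-11:00 pm.
12:15 pm-2:30 pm ∩ B → 12:15 pm-2:30 pm.
9:00 pm-10:00 pm ∩ B → 9:00 pm-10:00 pm.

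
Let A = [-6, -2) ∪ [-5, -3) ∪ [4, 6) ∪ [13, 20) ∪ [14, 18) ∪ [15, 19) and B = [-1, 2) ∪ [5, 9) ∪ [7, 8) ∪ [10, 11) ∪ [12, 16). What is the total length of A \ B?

First set merges to [-6, -2), [4, 6), [13, 20).
Second set merges to [-1, 2), [5, 9), [10, 11), [12, 16).
A \ B = [-6, -2), [4, 5), [16, 20).
Total: 4 + 1 + 4 = 9.

9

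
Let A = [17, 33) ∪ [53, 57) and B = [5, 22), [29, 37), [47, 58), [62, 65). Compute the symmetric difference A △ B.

Only in the first: [22, 29).
Only in the second: [5, 17), [33, 37), [47, 53), [57, 58), [62, 65).
Together these are the periods covered by exactly one.

[5, 17) ∪ [22, 29) ∪ [33, 37) ∪ [47, 53) ∪ [57, 58) ∪ [62, 65)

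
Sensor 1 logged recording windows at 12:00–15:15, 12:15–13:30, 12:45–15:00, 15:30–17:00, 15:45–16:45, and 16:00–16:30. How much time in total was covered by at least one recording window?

Merged: 12:00-15:15, 15:30-17:00.
Lengths: 3 h 15 min + 1 h 30 min = 4 h 45 min.

4 h 45 min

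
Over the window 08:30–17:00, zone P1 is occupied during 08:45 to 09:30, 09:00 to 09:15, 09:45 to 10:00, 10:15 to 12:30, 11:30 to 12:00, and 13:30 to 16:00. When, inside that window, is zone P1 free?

Covered (merged): 08:45–09:30, 09:45–10:00, 10:15–12:30, 13:30–16:00.
Complement within 08:30–17:00: 08:30–08:45, 09:30–09:45, 10:00–10:15, 12:30–13:30, 16:00–17:00.

08:30–08:45, 09:30–09:45, 10:00–10:15, 12:30–13:30, 16:00–17:00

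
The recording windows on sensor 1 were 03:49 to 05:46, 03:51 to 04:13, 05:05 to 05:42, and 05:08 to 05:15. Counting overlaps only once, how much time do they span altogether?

1 h 57 min

Merged: 03:49–05:46.
Length: 1 h 57 min.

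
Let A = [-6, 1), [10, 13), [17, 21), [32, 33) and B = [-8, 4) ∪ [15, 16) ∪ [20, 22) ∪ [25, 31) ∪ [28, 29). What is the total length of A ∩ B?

8

Second set merges to [-8, 4), [15, 16), [20, 22), [25, 31).
A ∩ B = [-6, 1), [20, 21).
Total: 7 + 1 = 8.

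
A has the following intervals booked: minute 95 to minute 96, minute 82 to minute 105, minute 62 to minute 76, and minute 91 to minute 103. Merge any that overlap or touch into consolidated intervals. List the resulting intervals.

Sort by start: minute 62 to minute 76, minute 82 to minute 105, minute 91 to minute 103, minute 95 to minute 96.
minute 82 to minute 105 is disjoint → start new block.
minute 91 to minute 103 overlaps/touches minute 82 to minute 105 → extend to minute 82 to minute 105.
minute 95 to minute 96 overlaps/touches minute 82 to minute 105 → extend to minute 82 to minute 105.

minute 62 to minute 76, minute 82 to minute 105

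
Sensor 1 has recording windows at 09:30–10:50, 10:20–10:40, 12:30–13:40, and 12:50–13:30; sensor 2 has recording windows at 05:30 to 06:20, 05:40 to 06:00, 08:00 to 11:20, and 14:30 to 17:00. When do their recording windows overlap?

09:30-10:50

A, merged: 09:30-10:50, 12:30-13:40.
B, merged: 05:30-06:20, 08:00-11:20, 14:30-17:00.
09:30-10:50 ∩ B → 09:30-10:50.
12:30-13:40 meets no B interval.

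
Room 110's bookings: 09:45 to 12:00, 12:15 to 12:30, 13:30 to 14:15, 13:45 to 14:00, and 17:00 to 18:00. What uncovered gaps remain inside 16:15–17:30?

16:15–17:00

After merging, the occupied span is 09:45–12:00, 12:15–12:30, 13:30–14:15, 17:00–18:00.
Gaps within 16:15–17:30: 16:15–17:00.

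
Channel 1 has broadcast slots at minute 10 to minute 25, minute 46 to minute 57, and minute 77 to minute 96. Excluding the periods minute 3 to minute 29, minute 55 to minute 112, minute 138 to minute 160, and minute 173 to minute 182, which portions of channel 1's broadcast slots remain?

minute 10 to minute 25: entirely removed.
minute 46 to minute 57 \ B = minute 46 to minute 55.
minute 77 to minute 96: entirely removed.

minute 46 to minute 55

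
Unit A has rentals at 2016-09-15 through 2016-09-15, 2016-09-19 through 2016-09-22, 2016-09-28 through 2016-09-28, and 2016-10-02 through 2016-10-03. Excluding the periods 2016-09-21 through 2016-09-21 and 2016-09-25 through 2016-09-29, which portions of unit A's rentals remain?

2016-09-15 through 2016-09-15, 2016-09-19 through 2016-09-20, 2016-09-22 through 2016-09-22, 2016-10-02 through 2016-10-03

2016-09-15 through 2016-09-15: no B overlap → unchanged.
2016-09-19 through 2016-09-22 minus B → 2016-09-19 through 2016-09-20, 2016-09-22 through 2016-09-22.
2016-09-28 through 2016-09-28: fully covered by B → removed.
2016-10-02 through 2016-10-03: no B overlap → unchanged.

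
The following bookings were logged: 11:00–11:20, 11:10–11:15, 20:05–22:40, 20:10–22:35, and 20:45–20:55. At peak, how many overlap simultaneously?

Walk the sorted start/end points keeping a running depth.
The depth first hits 3 at 20:45.

3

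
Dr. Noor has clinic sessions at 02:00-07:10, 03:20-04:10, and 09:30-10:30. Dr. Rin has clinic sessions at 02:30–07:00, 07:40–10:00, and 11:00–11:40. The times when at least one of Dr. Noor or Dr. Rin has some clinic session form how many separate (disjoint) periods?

A, merged: 02:00–07:10, 09:30–10:30.
A ∪ B = 02:00–07:10, 07:40–10:30, 11:00–11:40.
That is 3 disjoint pieces.

3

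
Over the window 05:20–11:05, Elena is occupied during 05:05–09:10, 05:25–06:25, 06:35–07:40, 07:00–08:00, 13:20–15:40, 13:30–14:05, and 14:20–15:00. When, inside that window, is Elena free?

09:10-11:05

After merging, the occupied span is 05:05-09:10, 13:20-15:40.
Complement within 05:20-11:05: 09:10-11:05.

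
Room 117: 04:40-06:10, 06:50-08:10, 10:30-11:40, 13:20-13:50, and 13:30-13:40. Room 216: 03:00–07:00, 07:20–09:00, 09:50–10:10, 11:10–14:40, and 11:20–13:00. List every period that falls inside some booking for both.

A, merged: 04:40–06:10, 06:50–08:10, 10:30–11:40, 13:20–13:50.
B, merged: 03:00–07:00, 07:20–09:00, 09:50–10:10, 11:10–14:40.
04:40–06:10 overlaps B on 04:40–06:10.
06:50–08:10 overlaps B on 06:50–07:00, 07:20–08:10.
10:30–11:40 overlaps B on 11:10–11:40.
13:20–13:50 overlaps B on 13:20–13:50.

04:40–06:10, 06:50–07:00, 07:20–08:10, 11:10–11:40, 13:20–13:50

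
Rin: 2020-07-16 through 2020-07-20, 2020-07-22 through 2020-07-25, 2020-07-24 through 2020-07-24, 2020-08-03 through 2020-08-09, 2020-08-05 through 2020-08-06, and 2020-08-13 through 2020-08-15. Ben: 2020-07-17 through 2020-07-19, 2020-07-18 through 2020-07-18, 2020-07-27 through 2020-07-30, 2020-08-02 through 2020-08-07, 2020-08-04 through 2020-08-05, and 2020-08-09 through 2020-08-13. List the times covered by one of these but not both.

A, merged: 2020-07-16 through 2020-07-20, 2020-07-22 through 2020-07-25, 2020-08-03 through 2020-08-09, 2020-08-13 through 2020-08-15.
B, merged: 2020-07-17 through 2020-07-19, 2020-07-27 through 2020-07-30, 2020-08-02 through 2020-08-07, 2020-08-09 through 2020-08-13.
A but not B: 2020-07-16 through 2020-07-16, 2020-07-20 through 2020-07-20, 2020-07-22 through 2020-07-25, 2020-08-08 through 2020-08-08, 2020-08-14 through 2020-08-15.
B but not A: 2020-07-27 through 2020-07-30, 2020-08-02 through 2020-08-02, 2020-08-10 through 2020-08-12.
Combining gives A △ B.

2020-07-16 through 2020-07-16, 2020-07-20 through 2020-07-20, 2020-07-22 through 2020-07-25, 2020-07-27 through 2020-07-30, 2020-08-02 through 2020-08-02, 2020-08-08 through 2020-08-08, 2020-08-10 through 2020-08-12, 2020-08-14 through 2020-08-15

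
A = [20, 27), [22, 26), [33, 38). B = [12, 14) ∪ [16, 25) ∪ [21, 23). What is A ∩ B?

[20, 25)

First set merges to [20, 27), [33, 38).
Second set merges to [12, 14), [16, 25).
[20, 27) overlaps B on [20, 25).
[33, 38) falls entirely outside B.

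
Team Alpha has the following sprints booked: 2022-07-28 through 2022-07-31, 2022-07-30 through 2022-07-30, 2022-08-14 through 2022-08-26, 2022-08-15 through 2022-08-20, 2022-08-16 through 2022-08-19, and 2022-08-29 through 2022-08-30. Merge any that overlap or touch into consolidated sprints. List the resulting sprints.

2022-07-30 through 2022-07-30 overlaps/touches 2022-07-28 through 2022-07-31 → extend to 2022-07-28 through 2022-07-31.
2022-08-14 through 2022-08-26 is disjoint → start new block.
2022-08-15 through 2022-08-20 overlaps/touches 2022-08-14 through 2022-08-26 → extend to 2022-08-14 through 2022-08-26.
2022-08-16 through 2022-08-19 overlaps/touches 2022-08-14 through 2022-08-26 → extend to 2022-08-14 through 2022-08-26.
2022-08-29 through 2022-08-30 is disjoint → start new block.

2022-07-28 through 2022-07-31, 2022-08-14 through 2022-08-26, 2022-08-29 through 2022-08-30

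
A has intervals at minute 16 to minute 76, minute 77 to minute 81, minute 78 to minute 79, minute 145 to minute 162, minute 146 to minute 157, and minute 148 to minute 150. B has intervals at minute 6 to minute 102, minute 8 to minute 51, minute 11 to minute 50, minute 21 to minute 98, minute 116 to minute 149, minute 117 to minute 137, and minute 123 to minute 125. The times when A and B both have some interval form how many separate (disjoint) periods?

First set merges to minute 16 to minute 76, minute 77 to minute 81, minute 145 to minute 162.
Second set merges to minute 6 to minute 102, minute 116 to minute 149.
A ∩ B = minute 16 to minute 76, minute 77 to minute 81, minute 145 to minute 149.
That is 3 disjoint pieces.

3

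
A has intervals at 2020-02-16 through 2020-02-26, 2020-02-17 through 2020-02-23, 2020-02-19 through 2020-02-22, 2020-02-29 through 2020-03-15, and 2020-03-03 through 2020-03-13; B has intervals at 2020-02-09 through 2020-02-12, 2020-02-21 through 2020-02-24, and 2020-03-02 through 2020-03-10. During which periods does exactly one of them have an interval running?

2020-02-09 through 2020-02-12, 2020-02-16 through 2020-02-20, 2020-02-25 through 2020-02-26, 2020-02-29 through 2020-03-01, 2020-03-11 through 2020-03-15

A, merged: 2020-02-16 through 2020-02-26, 2020-02-29 through 2020-03-15.
A but not B: 2020-02-16 through 2020-02-20, 2020-02-25 through 2020-02-26, 2020-02-29 through 2020-03-01, 2020-03-11 through 2020-03-15.
B but not A: 2020-02-09 through 2020-02-12.
Combining gives A △ B.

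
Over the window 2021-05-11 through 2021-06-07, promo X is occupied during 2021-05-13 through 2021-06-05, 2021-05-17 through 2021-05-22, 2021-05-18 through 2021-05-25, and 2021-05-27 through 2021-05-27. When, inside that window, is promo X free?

2021-05-11 through 2021-05-12, 2021-06-06 through 2021-06-07

Covered (merged): 2021-05-13 through 2021-06-05.
Complement within 2021-05-11 through 2021-06-07: 2021-05-11 through 2021-05-12, 2021-06-06 through 2021-06-07.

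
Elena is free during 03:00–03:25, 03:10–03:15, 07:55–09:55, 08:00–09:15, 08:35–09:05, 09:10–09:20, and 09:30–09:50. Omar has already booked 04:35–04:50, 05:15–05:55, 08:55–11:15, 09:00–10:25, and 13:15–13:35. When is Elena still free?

03:00–03:25, 07:55–08:55

Merge the first list: 03:00–03:25, 07:55–09:55.
Merge the second list: 04:35–04:50, 05:15–05:55, 08:55–11:15, 13:15–13:35.
03:00–03:25: no B overlap → unchanged.
07:55–09:55 minus B → 07:55–08:55.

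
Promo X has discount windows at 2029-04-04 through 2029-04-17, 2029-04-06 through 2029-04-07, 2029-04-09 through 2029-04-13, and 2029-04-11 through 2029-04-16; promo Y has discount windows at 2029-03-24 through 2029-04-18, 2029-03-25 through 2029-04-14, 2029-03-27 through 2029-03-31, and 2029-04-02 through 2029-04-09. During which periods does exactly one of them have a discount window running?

2029-03-24 through 2029-04-03, 2029-04-18 through 2029-04-18

Merge the first list: 2029-04-04 through 2029-04-17.
Merge the second list: 2029-03-24 through 2029-04-18.
Only in the first: none.
Only in the second: 2029-03-24 through 2029-04-03, 2029-04-18 through 2029-04-18.
Together these are the periods covered by exactly one.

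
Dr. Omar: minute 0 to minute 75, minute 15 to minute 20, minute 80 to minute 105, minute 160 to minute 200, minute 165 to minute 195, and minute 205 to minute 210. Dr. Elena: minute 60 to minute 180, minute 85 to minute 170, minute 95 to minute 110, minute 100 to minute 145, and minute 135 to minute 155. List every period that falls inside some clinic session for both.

minute 60 to minute 75, minute 80 to minute 105, minute 160 to minute 180

First set merges to minute 0 to minute 75, minute 80 to minute 105, minute 160 to minute 200, minute 205 to minute 210.
Second set merges to minute 60 to minute 180.
minute 0 to minute 75 ∩ B → minute 60 to minute 75.
minute 80 to minute 105 ∩ B → minute 80 to minute 105.
minute 160 to minute 200 ∩ B → minute 160 to minute 180.
minute 205 to minute 210 meets no B interval.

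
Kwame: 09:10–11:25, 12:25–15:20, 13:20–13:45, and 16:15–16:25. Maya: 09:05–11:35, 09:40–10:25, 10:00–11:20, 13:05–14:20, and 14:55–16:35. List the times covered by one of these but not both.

09:05–09:10, 11:25–11:35, 12:25–13:05, 14:20–14:55, 15:20–16:15, 16:25–16:35

Merge the first list: 09:10–11:25, 12:25–15:20, 16:15–16:25.
Merge the second list: 09:05–11:35, 13:05–14:20, 14:55–16:35.
A but not B: 12:25–13:05, 14:20–14:55.
B but not A: 09:05–09:10, 11:25–11:35, 15:20–16:15, 16:25–16:35.
Combining gives A △ B.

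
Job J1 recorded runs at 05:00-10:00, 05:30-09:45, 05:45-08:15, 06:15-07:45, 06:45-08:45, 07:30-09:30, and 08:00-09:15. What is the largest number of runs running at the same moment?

Sweep endpoints in order; track running count of active intervals.
Peak of 6 reached at 07:30.

6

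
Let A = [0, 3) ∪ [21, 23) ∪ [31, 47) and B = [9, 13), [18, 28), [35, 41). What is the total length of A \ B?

13

A \ B = [0, 3), [31, 35), [41, 47).
Total: 3 + 4 + 6 = 13.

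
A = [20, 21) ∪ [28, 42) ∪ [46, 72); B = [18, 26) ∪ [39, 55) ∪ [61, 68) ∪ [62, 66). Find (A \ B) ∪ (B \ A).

[18, 20) ∪ [21, 26) ∪ [28, 39) ∪ [42, 46) ∪ [55, 61) ∪ [68, 72)

Second set merges to [18, 26), [39, 55), [61, 68).
A but not B: [28, 39), [55, 61), [68, 72).
B but not A: [18, 20), [21, 26), [42, 46).
Combining gives A △ B.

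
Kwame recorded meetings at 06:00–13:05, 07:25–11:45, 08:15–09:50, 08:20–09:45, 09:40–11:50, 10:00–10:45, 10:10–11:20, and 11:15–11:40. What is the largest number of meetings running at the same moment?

At 09:40, 5 of the intervals are simultaneously active.
No point has more.

5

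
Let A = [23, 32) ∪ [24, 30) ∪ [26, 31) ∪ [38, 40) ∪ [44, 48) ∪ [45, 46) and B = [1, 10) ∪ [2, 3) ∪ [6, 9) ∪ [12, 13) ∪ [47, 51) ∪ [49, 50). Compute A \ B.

A, merged: [23, 32), [38, 40), [44, 48).
B, merged: [1, 10), [12, 13), [47, 51).
[23, 32) is untouched.
[38, 40) is untouched.
[44, 48) with B removed leaves [44, 47).

[23, 32) ∪ [38, 40) ∪ [44, 47)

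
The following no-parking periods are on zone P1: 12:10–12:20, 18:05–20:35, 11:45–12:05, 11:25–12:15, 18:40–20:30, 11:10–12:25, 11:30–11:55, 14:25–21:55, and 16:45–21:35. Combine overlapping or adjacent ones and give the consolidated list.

11:10–12:25, 14:25–21:55

Sort by start: 11:10–12:25, 11:25–12:15, 11:30–11:55, 11:45–12:05, 12:10–12:20, 14:25–21:55, 16:45–21:35, 18:05–20:35, 18:40–20:30.
11:25–12:15 overlaps/touches 11:10–12:25 → extend to 11:10–12:25.
11:30–11:55 overlaps/touches 11:10–12:25 → extend to 11:10–12:25.
11:45–12:05 overlaps/touches 11:10–12:25 → extend to 11:10–12:25.
12:10–12:20 overlaps/touches 11:10–12:25 → extend to 11:10–12:25.
14:25–21:55 is disjoint → start new block.
16:45–21:35 overlaps/touches 14:25–21:55 → extend to 14:25–21:55.
18:05–20:35 overlaps/touches 14:25–21:55 → extend to 14:25–21:55.
18:40–20:30 overlaps/touches 14:25–21:55 → extend to 14:25–21:55.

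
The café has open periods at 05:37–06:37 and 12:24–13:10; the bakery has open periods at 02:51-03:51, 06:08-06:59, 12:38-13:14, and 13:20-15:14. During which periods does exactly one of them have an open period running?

02:51-03:51, 05:37-06:08, 06:37-06:59, 12:24-12:38, 13:10-13:14, 13:20-15:14

A \ B = 05:37-06:08, 12:24-12:38.
B \ A = 02:51-03:51, 06:37-06:59, 13:10-13:14, 13:20-15:14.
Union of the two gives the symmetric difference.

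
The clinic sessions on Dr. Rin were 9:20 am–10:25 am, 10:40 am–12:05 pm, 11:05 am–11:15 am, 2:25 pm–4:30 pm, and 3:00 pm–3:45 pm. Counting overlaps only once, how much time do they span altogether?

4 h 35 min

Merged: 9:20 am–10:25 am, 10:40 am–12:05 pm, 2:25 pm–4:30 pm.
Lengths: 1 h 5 min + 1 h 25 min + 2 h 5 min = 4 h 35 min.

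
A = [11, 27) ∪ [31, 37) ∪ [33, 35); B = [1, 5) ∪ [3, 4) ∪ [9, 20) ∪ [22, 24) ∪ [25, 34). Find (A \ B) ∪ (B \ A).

A, merged: [11, 27), [31, 37).
B, merged: [1, 5), [9, 20), [22, 24), [25, 34).
A \ B = [20, 22), [24, 25), [34, 37).
B \ A = [1, 5), [9, 11), [27, 31).
Union of the two gives the symmetric difference.

[1, 5) ∪ [9, 11) ∪ [20, 22) ∪ [24, 25) ∪ [27, 31) ∪ [34, 37)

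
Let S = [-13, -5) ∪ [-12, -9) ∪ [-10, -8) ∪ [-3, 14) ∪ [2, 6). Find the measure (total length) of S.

25

Merged: [-13, -5), [-3, 14).
Lengths: 8 + 17 = 25.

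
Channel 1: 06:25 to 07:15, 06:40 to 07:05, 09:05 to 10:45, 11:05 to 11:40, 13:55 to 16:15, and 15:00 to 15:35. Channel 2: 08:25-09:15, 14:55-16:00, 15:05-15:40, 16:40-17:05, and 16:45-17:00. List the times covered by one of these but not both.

06:25–07:15, 08:25–09:05, 09:15–10:45, 11:05–11:40, 13:55–14:55, 16:00–16:15, 16:40–17:05

Merge the first list: 06:25–07:15, 09:05–10:45, 11:05–11:40, 13:55–16:15.
Merge the second list: 08:25–09:15, 14:55–16:00, 16:40–17:05.
A \ B = 06:25–07:15, 09:15–10:45, 11:05–11:40, 13:55–14:55, 16:00–16:15.
B \ A = 08:25–09:05, 16:40–17:05.
Union of the two gives the symmetric difference.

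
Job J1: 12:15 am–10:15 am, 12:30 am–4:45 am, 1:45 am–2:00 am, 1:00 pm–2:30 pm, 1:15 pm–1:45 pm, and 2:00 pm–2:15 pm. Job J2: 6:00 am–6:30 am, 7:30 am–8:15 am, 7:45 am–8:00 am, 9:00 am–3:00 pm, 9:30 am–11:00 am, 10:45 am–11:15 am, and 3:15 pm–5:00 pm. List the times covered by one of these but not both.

12:15 am–6:00 am, 6:30 am–7:30 am, 8:15 am–9:00 am, 10:15 am–1:00 pm, 2:30 pm–3:00 pm, 3:15 pm–5:00 pm

First set merges to 12:15 am–10:15 am, 1:00 pm–2:30 pm.
Second set merges to 6:00 am–6:30 am, 7:30 am–8:15 am, 9:00 am–3:00 pm, 3:15 pm–5:00 pm.
A but not B: 12:15 am–6:00 am, 6:30 am–7:30 am, 8:15 am–9:00 am.
B but not A: 10:15 am–1:00 pm, 2:30 pm–3:00 pm, 3:15 pm–5:00 pm.
Combining gives A △ B.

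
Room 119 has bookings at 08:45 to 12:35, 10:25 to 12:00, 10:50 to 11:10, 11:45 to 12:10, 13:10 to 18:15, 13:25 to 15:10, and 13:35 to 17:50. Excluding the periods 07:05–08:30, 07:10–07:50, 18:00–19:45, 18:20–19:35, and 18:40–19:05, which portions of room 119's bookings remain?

A, merged: 08:45-12:35, 13:10-18:15.
B, merged: 07:05-08:30, 18:00-19:45.
08:45-12:35: no B overlap → unchanged.
13:10-18:15 minus B → 13:10-18:00.

08:45-12:35, 13:10-18:00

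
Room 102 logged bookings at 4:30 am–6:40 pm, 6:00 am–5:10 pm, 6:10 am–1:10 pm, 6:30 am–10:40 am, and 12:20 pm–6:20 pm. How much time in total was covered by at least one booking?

Merged: 4:30 am-6:40 pm.
Length: 14 h 10 min.

14 h 10 min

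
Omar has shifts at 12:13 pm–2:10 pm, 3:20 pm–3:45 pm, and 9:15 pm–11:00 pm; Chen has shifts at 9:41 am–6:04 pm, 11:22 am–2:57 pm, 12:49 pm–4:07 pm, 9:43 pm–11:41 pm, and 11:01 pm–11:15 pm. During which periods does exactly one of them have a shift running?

B, merged: 9:41 am–6:04 pm, 9:43 pm–11:41 pm.
A but not B: 9:15 pm–9:43 pm.
B but not A: 9:41 am–12:13 pm, 2:10 pm–3:20 pm, 3:45 pm–6:04 pm, 11:00 pm–11:41 pm.
Combining gives A △ B.

9:41 am–12:13 pm, 2:10 pm–3:20 pm, 3:45 pm–6:04 pm, 9:15 pm–9:43 pm, 11:00 pm–11:41 pm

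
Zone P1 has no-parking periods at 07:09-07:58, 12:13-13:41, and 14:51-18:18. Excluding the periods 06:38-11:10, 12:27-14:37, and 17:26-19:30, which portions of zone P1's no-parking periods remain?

12:13–12:27, 14:51–17:26

07:09–07:58 lies entirely inside B → drops out.
12:13–13:41 with B removed leaves 12:13–12:27.
14:51–18:18 with B removed leaves 14:51–17:26.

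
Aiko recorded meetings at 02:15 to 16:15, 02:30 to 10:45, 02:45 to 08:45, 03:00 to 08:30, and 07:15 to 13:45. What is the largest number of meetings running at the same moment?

Sweep endpoints in order; track running count of active intervals.
Peak of 5 reached at 07:15.

5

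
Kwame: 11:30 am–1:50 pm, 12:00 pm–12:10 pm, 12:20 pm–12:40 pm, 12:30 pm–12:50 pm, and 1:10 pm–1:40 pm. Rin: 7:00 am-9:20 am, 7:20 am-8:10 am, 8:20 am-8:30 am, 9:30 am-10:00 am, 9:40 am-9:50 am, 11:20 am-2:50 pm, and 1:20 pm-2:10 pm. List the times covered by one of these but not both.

7:00 am–9:20 am, 9:30 am–10:00 am, 11:20 am–11:30 am, 1:50 pm–2:50 pm

First set merges to 11:30 am–1:50 pm.
Second set merges to 7:00 am–9:20 am, 9:30 am–10:00 am, 11:20 am–2:50 pm.
A but not B: none.
B but not A: 7:00 am–9:20 am, 9:30 am–10:00 am, 11:20 am–11:30 am, 1:50 pm–2:50 pm.
Combining gives A △ B.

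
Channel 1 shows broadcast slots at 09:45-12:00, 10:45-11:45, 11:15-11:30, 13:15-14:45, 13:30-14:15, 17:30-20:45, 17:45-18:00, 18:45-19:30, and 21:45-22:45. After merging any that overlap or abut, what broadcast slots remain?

09:45–12:00, 13:15–14:45, 17:30–20:45, 21:45–22:45

10:45–11:45 overlaps/touches 09:45–12:00 → extend to 09:45–12:00.
11:15–11:30 overlaps/touches 09:45–12:00 → extend to 09:45–12:00.
13:15–14:45 is disjoint → start new block.
13:30–14:15 overlaps/touches 13:15–14:45 → extend to 13:15–14:45.
17:30–20:45 is disjoint → start new block.
17:45–18:00 overlaps/touches 17:30–20:45 → extend to 17:30–20:45.
18:45–19:30 overlaps/touches 17:30–20:45 → extend to 17:30–20:45.
21:45–22:45 is disjoint → start new block.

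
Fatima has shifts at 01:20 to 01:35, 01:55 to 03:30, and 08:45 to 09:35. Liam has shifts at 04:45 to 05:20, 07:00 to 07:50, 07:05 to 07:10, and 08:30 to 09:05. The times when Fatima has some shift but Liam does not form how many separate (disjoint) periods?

3

Merge the second list: 04:45–05:20, 07:00–07:50, 08:30–09:05.
A \ B = 01:20–01:35, 01:55–03:30, 09:05–09:35.
That is 3 disjoint pieces.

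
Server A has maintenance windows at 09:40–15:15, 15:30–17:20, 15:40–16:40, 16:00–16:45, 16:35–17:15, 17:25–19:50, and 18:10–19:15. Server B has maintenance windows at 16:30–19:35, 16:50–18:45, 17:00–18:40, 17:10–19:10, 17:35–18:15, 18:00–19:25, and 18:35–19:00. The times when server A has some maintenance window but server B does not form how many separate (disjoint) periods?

Merge the first list: 09:40–15:15, 15:30–17:20, 17:25–19:50.
Merge the second list: 16:30–19:35.
A \ B = 09:40–15:15, 15:30–16:30, 19:35–19:50.
That is 3 disjoint pieces.

3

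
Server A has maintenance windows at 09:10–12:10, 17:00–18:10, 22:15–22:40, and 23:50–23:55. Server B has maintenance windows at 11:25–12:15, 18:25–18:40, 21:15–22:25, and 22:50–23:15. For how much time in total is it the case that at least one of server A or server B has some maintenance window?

A ∪ B = 09:10–12:15, 17:00–18:10, 18:25–18:40, 21:15–22:40, 22:50–23:15, 23:50–23:55.
Total: 3 h 5 min + 1 h 10 min + 15 min + 1 h 25 min + 25 min + 5 min = 6 h 25 min.

6 h 25 min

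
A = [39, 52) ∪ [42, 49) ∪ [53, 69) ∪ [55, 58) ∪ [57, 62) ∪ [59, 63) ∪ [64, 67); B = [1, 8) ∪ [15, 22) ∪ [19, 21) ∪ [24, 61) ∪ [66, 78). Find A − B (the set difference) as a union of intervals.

[61, 66)

First set merges to [39, 52), [53, 69).
Second set merges to [1, 8), [15, 22), [24, 61), [66, 78).
[39, 52) lies entirely inside B → drops out.
[53, 69) with B removed leaves [61, 66).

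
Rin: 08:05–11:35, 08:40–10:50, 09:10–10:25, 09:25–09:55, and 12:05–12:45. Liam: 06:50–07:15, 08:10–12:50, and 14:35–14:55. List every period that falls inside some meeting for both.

Merge the first list: 08:05–11:35, 12:05–12:45.
08:05–11:35 meets the second set on 08:10–11:35.
12:05–12:45 meets the second set on 12:05–12:45.

08:10–11:35, 12:05–12:45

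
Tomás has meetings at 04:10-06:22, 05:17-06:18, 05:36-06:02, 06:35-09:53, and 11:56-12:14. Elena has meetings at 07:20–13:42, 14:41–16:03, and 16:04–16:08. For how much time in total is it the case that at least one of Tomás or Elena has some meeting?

A, merged: 04:10–06:22, 06:35–09:53, 11:56–12:14.
A ∪ B = 04:10–06:22, 06:35–13:42, 14:41–16:03, 16:04–16:08.
Total: 2 h 12 min + 7 h 7 min + 1 h 22 min + 4 min = 10 h 45 min.

10 h 45 min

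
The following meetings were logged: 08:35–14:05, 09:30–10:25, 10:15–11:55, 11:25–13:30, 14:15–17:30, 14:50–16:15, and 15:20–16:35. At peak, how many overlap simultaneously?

3

Sweep endpoints in order; track running count of active intervals.
Peak of 3 reached at 10:15.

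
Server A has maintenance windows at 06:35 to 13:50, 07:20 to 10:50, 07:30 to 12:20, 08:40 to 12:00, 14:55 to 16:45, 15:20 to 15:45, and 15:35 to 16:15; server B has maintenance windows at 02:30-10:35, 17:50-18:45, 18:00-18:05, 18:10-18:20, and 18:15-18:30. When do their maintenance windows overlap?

06:35-10:35

A, merged: 06:35-13:50, 14:55-16:45.
B, merged: 02:30-10:35, 17:50-18:45.
06:35-13:50 overlaps B on 06:35-10:35.
14:55-16:45 falls entirely outside B.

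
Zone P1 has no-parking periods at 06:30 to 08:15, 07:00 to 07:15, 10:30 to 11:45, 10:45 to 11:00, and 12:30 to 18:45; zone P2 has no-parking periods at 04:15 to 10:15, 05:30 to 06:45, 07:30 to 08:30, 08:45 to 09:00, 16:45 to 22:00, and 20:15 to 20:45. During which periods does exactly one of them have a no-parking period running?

04:15-06:30, 08:15-10:15, 10:30-11:45, 12:30-16:45, 18:45-22:00

First set merges to 06:30-08:15, 10:30-11:45, 12:30-18:45.
Second set merges to 04:15-10:15, 16:45-22:00.
A but not B: 10:30-11:45, 12:30-16:45.
B but not A: 04:15-06:30, 08:15-10:15, 18:45-22:00.
Combining gives A △ B.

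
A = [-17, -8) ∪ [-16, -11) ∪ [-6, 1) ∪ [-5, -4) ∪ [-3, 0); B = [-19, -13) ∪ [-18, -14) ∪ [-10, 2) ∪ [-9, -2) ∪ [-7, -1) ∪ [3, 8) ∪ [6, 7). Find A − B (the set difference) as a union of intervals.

First set merges to [-17, -8), [-6, 1).
Second set merges to [-19, -13), [-10, 2), [3, 8).
[-17, -8) with B removed leaves [-13, -10).
[-6, 1) lies entirely inside B → drops out.

[-13, -10)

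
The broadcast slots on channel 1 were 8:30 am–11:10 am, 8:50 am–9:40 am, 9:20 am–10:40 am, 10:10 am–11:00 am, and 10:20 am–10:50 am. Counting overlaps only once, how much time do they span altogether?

Merged: 8:30 am-11:10 am.
Length: 2 h 40 min.

2 h 40 min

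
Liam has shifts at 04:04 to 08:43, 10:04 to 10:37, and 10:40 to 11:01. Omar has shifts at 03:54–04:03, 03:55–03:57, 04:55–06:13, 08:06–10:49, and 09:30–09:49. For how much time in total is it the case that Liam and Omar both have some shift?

2 h 37 min

Second set merges to 03:54–04:03, 04:55–06:13, 08:06–10:49.
A ∩ B = 04:55–06:13, 08:06–08:43, 10:04–10:37, 10:40–10:49.
Total: 1 h 18 min + 37 min + 33 min + 9 min = 2 h 37 min.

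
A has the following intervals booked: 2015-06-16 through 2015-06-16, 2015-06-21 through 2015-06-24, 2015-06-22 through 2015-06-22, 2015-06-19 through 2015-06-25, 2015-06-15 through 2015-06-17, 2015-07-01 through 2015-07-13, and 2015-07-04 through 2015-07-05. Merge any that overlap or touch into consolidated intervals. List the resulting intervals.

2015-06-15 through 2015-06-17, 2015-06-19 through 2015-06-25, 2015-07-01 through 2015-07-13

Sort by start: 2015-06-15 through 2015-06-17, 2015-06-16 through 2015-06-16, 2015-06-19 through 2015-06-25, 2015-06-21 through 2015-06-24, 2015-06-22 through 2015-06-22, 2015-07-01 through 2015-07-13, 2015-07-04 through 2015-07-05.
2015-06-16 through 2015-06-16 overlaps/touches 2015-06-15 through 2015-06-17 → extend to 2015-06-15 through 2015-06-17.
2015-06-19 through 2015-06-25 is disjoint → start new block.
2015-06-21 through 2015-06-24 overlaps/touches 2015-06-19 through 2015-06-25 → extend to 2015-06-19 through 2015-06-25.
2015-06-22 through 2015-06-22 overlaps/touches 2015-06-19 through 2015-06-25 → extend to 2015-06-19 through 2015-06-25.
2015-07-01 through 2015-07-13 is disjoint → start new block.
2015-07-04 through 2015-07-05 overlaps/touches 2015-07-01 through 2015-07-13 → extend to 2015-07-01 through 2015-07-13.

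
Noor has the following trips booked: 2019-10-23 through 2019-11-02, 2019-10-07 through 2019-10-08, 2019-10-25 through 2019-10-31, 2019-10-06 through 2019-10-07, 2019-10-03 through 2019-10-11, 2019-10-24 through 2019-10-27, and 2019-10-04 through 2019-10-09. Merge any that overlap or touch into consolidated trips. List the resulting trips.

2019-10-03 through 2019-10-11, 2019-10-23 through 2019-11-02

Sort by start: 2019-10-03 through 2019-10-11, 2019-10-04 through 2019-10-09, 2019-10-06 through 2019-10-07, 2019-10-07 through 2019-10-08, 2019-10-23 through 2019-11-02, 2019-10-24 through 2019-10-27, 2019-10-25 through 2019-10-31.
2019-10-04 through 2019-10-09 overlaps/touches 2019-10-03 through 2019-10-11 → extend to 2019-10-03 through 2019-10-11.
2019-10-06 through 2019-10-07 overlaps/touches 2019-10-03 through 2019-10-11 → extend to 2019-10-03 through 2019-10-11.
2019-10-07 through 2019-10-08 overlaps/touches 2019-10-03 through 2019-10-11 → extend to 2019-10-03 through 2019-10-11.
2019-10-23 through 2019-11-02 is disjoint → start new block.
2019-10-24 through 2019-10-27 overlaps/touches 2019-10-23 through 2019-11-02 → extend to 2019-10-23 through 2019-11-02.
2019-10-25 through 2019-10-31 overlaps/touches 2019-10-23 through 2019-11-02 → extend to 2019-10-23 through 2019-11-02.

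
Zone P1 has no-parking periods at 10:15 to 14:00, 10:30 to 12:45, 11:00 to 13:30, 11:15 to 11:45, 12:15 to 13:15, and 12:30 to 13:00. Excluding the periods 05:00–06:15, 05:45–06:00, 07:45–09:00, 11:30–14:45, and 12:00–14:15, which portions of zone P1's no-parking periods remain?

Merge the first list: 10:15-14:00.
Merge the second list: 05:00-06:15, 07:45-09:00, 11:30-14:45.
10:15-14:00 with B removed leaves 10:15-11:30.

10:15-11:30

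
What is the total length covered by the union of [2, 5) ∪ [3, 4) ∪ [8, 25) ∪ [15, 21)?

20

Merged: [2, 5), [8, 25).
Lengths: 3 + 17 = 20.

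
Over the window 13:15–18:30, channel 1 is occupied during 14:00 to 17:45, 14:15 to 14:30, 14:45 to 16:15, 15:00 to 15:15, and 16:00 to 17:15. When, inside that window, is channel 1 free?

13:15-14:00, 17:45-18:30

The merged coverage is 14:00-17:45.
Gaps within 13:15-18:30: 13:15-14:00, 17:45-18:30.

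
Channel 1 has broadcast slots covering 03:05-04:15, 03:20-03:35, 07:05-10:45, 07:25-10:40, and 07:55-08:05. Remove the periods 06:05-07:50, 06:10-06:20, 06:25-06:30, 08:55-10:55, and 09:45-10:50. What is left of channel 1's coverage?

03:05–04:15, 07:50–08:55

A, merged: 03:05–04:15, 07:05–10:45.
B, merged: 06:05–07:50, 08:55–10:55.
03:05–04:15: no B overlap → unchanged.
07:05–10:45 minus B → 07:50–08:55.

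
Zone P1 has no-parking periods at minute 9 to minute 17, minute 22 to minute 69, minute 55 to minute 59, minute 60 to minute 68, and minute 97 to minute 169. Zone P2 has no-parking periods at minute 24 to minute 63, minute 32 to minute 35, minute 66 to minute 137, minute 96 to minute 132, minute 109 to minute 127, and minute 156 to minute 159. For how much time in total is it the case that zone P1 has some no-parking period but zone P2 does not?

42 minutes

A, merged: minute 9 to minute 17, minute 22 to minute 69, minute 97 to minute 169.
B, merged: minute 24 to minute 63, minute 66 to minute 137, minute 156 to minute 159.
A \ B = minute 9 to minute 17, minute 22 to minute 24, minute 63 to minute 66, minute 137 to minute 156, minute 159 to minute 169.
Total: 8 minutes + 2 minutes + 3 minutes + 19 minutes + 10 minutes = 42 minutes.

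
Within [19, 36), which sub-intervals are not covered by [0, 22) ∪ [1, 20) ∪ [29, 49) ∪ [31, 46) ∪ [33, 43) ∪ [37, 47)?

[22, 29)

Covered (merged): [0, 22), [29, 49).
Uncovered inside [19, 36): [22, 29).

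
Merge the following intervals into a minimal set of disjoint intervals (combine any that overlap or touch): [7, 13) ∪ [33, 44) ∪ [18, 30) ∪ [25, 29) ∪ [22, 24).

Sort by start: [7, 13), [18, 30), [22, 24), [25, 29), [33, 44).
[18, 30) is disjoint → start new block.
[22, 24) overlaps/touches [18, 30) → extend to [18, 30).
[25, 29) overlaps/touches [18, 30) → extend to [18, 30).
[33, 44) is disjoint → start new block.

[7, 13) ∪ [18, 30) ∪ [33, 44)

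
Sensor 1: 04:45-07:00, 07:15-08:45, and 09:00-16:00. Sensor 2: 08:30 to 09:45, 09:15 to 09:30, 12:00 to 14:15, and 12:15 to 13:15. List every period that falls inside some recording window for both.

Merge the second list: 08:30–09:45, 12:00–14:15.
04:45–07:00 falls entirely outside B.
07:15–08:45 overlaps B on 08:30–08:45.
09:00–16:00 overlaps B on 09:00–09:45, 12:00–14:15.

08:30–08:45, 09:00–09:45, 12:00–14:15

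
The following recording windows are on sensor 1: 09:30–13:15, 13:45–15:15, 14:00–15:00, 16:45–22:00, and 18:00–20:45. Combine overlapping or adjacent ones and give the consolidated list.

09:30-13:15, 13:45-15:15, 16:45-22:00

13:45-15:15 is disjoint → start new block.
14:00-15:00 overlaps/touches 13:45-15:15 → extend to 13:45-15:15.
16:45-22:00 is disjoint → start new block.
18:00-20:45 overlaps/touches 16:45-22:00 → extend to 16:45-22:00.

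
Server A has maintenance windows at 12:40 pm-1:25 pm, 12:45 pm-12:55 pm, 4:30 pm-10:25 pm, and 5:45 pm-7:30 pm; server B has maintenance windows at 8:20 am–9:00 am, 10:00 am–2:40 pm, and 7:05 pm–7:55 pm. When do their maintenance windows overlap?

12:40 pm–1:25 pm, 7:05 pm–7:55 pm

Merge the first list: 12:40 pm–1:25 pm, 4:30 pm–10:25 pm.
12:40 pm–1:25 pm overlaps B on 12:40 pm–1:25 pm.
4:30 pm–10:25 pm overlaps B on 7:05 pm–7:55 pm.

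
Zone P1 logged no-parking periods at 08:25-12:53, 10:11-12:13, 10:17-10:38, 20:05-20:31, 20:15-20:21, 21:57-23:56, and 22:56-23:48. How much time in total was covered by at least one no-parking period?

Merged: 08:25–12:53, 20:05–20:31, 21:57–23:56.
Lengths: 4 h 28 min + 26 min + 1 h 59 min = 6 h 53 min.

6 h 53 min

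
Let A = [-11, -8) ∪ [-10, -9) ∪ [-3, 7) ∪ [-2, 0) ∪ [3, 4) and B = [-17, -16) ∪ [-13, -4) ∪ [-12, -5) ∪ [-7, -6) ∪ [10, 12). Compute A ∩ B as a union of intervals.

[-11, -8)

A, merged: [-11, -8), [-3, 7).
B, merged: [-17, -16), [-13, -4), [10, 12).
[-11, -8) meets the second set on [-11, -8).
[-3, 7): no overlap with the second set.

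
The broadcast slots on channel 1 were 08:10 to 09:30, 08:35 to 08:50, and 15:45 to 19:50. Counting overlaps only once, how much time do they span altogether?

5 h 25 min

Merged: 08:10–09:30, 15:45–19:50.
Lengths: 1 h 20 min + 4 h 5 min = 5 h 25 min.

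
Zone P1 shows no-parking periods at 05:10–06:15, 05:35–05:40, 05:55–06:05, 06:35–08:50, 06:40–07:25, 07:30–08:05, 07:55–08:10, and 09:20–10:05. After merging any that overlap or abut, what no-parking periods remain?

05:10-06:15, 06:35-08:50, 09:20-10:05

05:35-05:40 overlaps/touches 05:10-06:15 → extend to 05:10-06:15.
05:55-06:05 overlaps/touches 05:10-06:15 → extend to 05:10-06:15.
06:35-08:50 is disjoint → start new block.
06:40-07:25 overlaps/touches 06:35-08:50 → extend to 06:35-08:50.
07:30-08:05 overlaps/touches 06:35-08:50 → extend to 06:35-08:50.
07:55-08:10 overlaps/touches 06:35-08:50 → extend to 06:35-08:50.
09:20-10:05 is disjoint → start new block.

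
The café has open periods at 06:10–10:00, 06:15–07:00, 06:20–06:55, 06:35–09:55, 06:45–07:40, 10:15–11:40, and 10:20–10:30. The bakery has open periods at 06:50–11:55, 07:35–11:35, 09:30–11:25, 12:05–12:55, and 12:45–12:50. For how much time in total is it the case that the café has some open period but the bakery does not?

40 min

Merge the first list: 06:10–10:00, 10:15–11:40.
Merge the second list: 06:50–11:55, 12:05–12:55.
A \ B = 06:10–06:50.
Total: 40 min.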